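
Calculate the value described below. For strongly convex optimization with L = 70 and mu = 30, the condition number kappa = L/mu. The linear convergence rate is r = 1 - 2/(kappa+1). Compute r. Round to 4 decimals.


Step 1: Compute the condition number.
kappa = L/mu = 70/30 = 2.3333
Step 2: Compute the convergence rate.
r = 1 - 2/(kappa + 1) = 1 - 2*mu/(L + mu) = (L - mu)/(L + mu) = 40/100 = 0.4


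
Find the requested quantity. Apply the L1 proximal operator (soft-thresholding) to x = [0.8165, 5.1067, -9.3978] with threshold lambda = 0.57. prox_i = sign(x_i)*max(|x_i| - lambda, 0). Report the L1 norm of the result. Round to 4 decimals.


Soft-thresholding with lambda = 0.57:
prox(0.8165) = sign(0.8165)*max(|0.8165| - 0.57, 0) = 0.2465
prox(5.1067) = sign(5.1067)*max(|5.1067| - 0.57, 0) = 4.5367
prox(-9.3978) = sign(-9.3978)*max(|-9.3978| - 0.57, 0) = -8.8278
prox(x) = [0.2465, 4.5367, -8.8278]
||prox(x)||_1 = 0.2465 + 4.5367 + 8.8278 = 13.611


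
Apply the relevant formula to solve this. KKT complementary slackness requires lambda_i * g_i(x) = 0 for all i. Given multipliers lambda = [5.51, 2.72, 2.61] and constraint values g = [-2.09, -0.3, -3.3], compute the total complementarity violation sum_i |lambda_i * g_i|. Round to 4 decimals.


KKT complementary slackness check:
lambda_1 * g_1 = 5.51 * -2.09 = -11.5159
lambda_2 * g_2 = 2.72 * -0.3 = -0.816
lambda_3 * g_3 = 2.61 * -3.3 = -8.613
Total violation = 11.5159 + 0.816 + 8.613 = 20.9449


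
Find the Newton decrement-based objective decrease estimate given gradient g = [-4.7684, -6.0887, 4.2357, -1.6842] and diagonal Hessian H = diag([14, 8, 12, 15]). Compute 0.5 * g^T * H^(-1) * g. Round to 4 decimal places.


Step 1: H is diagonal, so H^(-1) * g = [-0.3406, -0.7611, 0.353, -0.1123].
Step 2: g^T H^(-1) g = sum_i g_i^2 / H_ii
  = (-4.7684)^2/14 + (-6.0887)^2/8 + (4.2357)^2/12 + (-1.6842)^2/15
  = 1.6241 + 4.634 + 1.4951 + 0.1891 = 7.9423
Step 3: Objective decrease = 0.5 * g^T H^(-1) g = 3.9712


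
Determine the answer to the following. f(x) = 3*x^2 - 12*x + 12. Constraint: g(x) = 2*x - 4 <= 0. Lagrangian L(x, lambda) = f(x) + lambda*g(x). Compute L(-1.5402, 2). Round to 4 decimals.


Step 1: Evaluate f(x).
f(-1.5402) = 3*(-1.5402)^2 - 12*(-1.5402) + 12 = 37.599
Step 2: Evaluate g(x).
g(-1.5402) = 2*-1.5402 - 4 = -7.0804
Step 3: Compute Lagrangian.
L = 37.599 + 2*-7.0804 = 23.4382


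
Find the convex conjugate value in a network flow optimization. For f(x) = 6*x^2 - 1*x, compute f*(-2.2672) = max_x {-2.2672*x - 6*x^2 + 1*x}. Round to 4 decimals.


f*(y) = sup_x {y*x - a*x^2 - b*x} = sup_x {(y-b)*x - a*x^2}
FOC: (y - b) - 2a*x = 0 => x* = (y - b)/(2a)
x* = (-2.2672 + 1)/(2*6) = -0.1056
f*(-2.2672) = (y-b)^2/(4a) = (-2.2672 + 1)^2/(4*6)
= 1.6058/24 = 0.0669


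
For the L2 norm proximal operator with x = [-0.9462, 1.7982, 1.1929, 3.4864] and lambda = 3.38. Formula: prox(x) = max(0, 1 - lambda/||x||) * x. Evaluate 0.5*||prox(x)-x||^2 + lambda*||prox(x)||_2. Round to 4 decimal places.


Step 1: Compute ||x||.
||x|| = 4.2079
Step 2: Compute scaling factor.
scale = max(0, 1 - 3.38/4.2079) = 0.1968
Step 3: prox(x) = [-0.1862, 0.3538, 0.2347, 0.686]
||prox(x)|| = 0.8279
Step 4: Proximal objective.
0.5*||prox-x||^2 = 5.7122
lambda*||prox|| = 2.7983
Total = 8.5107


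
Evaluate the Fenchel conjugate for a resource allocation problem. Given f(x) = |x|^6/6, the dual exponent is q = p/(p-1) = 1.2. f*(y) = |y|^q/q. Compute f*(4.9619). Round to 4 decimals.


The conjugate exponent q satisfies 1/p + 1/q = 1.
p = 6, so q = 6/(6 - 1) = 1.2
|y|^q = 4.9619^1.2 = 6.8356
f*(4.9619) = 6.8356 / 1.2 = 5.6963


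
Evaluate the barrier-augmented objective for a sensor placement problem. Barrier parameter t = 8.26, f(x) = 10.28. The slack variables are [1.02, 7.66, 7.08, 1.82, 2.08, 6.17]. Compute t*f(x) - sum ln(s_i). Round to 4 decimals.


Step 1: Compute log-barrier.
ln values: [0.0198, 2.036, 1.9573, 0.5988, 0.7324, 1.8197]
phi = -(0.0198 + 2.036 + 1.9573 + 0.5988 + 0.7324 + 1.8197) = -7.164
Step 2: Compute augmented objective.
t*f(x) = 8.26*10.28 = 84.9128
Total = 84.9128 - 7.164 = 77.7488


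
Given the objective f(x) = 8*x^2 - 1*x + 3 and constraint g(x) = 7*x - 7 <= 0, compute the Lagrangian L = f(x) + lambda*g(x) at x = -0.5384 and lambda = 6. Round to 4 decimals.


Step 1: Evaluate f(x).
f(-0.5384) = 8*(-0.5384)^2 - 1*(-0.5384) + 3 = 5.8574
Step 2: Evaluate g(x).
g(-0.5384) = 7*-0.5384 - 7 = -10.7688
Step 3: Compute Lagrangian.
L = 5.8574 + 6*-10.7688 = -58.7554


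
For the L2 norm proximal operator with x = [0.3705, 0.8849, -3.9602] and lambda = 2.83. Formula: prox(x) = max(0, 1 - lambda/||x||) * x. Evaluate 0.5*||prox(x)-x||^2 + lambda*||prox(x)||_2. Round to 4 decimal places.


Step 1: Compute ||x||.
||x|| = 4.0747
Step 2: Compute scaling factor.
scale = max(0, 1 - 2.83/4.0747) = 0.3055
Step 3: prox(x) = [0.1132, 0.2703, -1.2098]
||prox(x)|| = 1.2447
Step 4: Proximal objective.
0.5*||prox-x||^2 = 4.0045
lambda*||prox|| = 3.5225
Total = 7.5271


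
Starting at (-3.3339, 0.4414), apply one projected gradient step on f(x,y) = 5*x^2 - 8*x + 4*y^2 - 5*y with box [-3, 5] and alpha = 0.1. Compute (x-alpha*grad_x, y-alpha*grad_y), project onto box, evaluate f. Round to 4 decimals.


Step 1: Compute gradient at (-3.3339, 0.4414).
grad_x = 2*5*-3.3339 - 8 = -41.339
grad_y = 2*4*0.4414 - 5 = -1.4688
Step 2: Gradient step.
x_raw = -3.3339 - 0.1*-41.339 = 0.8
y_raw = 0.4414 - 0.1*-1.4688 = 0.5883
Step 3: Project onto [-3, 5].
x_proj = clip(0.8) = 0.8
y_proj = clip(0.5883) = 0.5883
Step 4: Evaluate f.
f(0.8, 0.5883) = -4.7571


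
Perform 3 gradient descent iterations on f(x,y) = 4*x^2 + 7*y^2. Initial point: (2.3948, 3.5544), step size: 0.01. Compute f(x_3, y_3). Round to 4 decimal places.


Gradient descent on f(x,y) = 4*x^2 + 7*y^2.
Starting point: (2.3948, 3.5544), alpha = 0.01
Step 1: grad_x = 2*4*2.3948 = 19.1584, grad_y = 2*7*3.5544 = 49.7616
  x_1 = 2.3948 - 0.01*19.1584 = 2.2032
  y_1 = 3.5544 - 0.01*49.7616 = 3.0568
Step 2: grad_x = 2*4*2.2032 = 17.6257, grad_y = 2*7*3.0568 = 42.795
  x_2 = 2.2032 - 0.01*17.6257 = 2.027
  y_2 = 3.0568 - 0.01*42.795 = 2.6288
Step 3: grad_x = 2*4*2.027 = 16.2157, grad_y = 2*7*2.6288 = 36.8037
  x_3 = 2.027 - 0.01*16.2157 = 1.8648
  y_3 = 2.6288 - 0.01*36.8037 = 2.2608
f(1.8648, 2.2608) = 4*1.8648^2 + 7*2.2608^2 = 49.6884


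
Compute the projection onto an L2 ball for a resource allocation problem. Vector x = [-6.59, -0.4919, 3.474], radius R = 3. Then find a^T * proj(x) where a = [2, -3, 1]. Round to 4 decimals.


Step 1: Compute ||x|| (intermediates to 6 decimals).
||x|| = sqrt((-6.59)^2 + (-0.4919)^2 + 3.474^2) = 7.465838
Step 2: Project.
Since ||x|| > R, scale = R/||x|| = 3/7.465838 = 0.40183, proj(x) = scale * x
proj(x) = [-2.64806, -0.19766, 1.395957]
Step 3: Dot product.
a^T * proj(x) = 2*(-2.64806) - 3*(-0.19766) + 1*1.395957 = -3.3072


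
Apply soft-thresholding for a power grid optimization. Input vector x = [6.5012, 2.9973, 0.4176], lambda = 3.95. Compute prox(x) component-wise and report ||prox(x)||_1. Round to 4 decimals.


Soft-thresholding with lambda = 3.95:
prox(6.5012) = sign(6.5012)*max(|6.5012| - 3.95, 0) = 2.5512
prox(2.9973) = sign(2.9973)*max(|2.9973| - 3.95, 0) = 0.0
prox(0.4176) = sign(0.4176)*max(|0.4176| - 3.95, 0) = 0.0
prox(x) = [2.5512, 0.0, 0.0]
||prox(x)||_1 = 2.5512 + 0.0 + 0.0 = 2.5512


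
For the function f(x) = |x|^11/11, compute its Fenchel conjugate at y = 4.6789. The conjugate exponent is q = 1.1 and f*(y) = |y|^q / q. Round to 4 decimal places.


The conjugate exponent q satisfies 1/p + 1/q = 1.
p = 11, so q = 11/(11 - 1) = 1.1
|y|^q = 4.6789^1.1 = 5.4596
f*(4.6789) = 5.4596 / 1.1 = 4.9632


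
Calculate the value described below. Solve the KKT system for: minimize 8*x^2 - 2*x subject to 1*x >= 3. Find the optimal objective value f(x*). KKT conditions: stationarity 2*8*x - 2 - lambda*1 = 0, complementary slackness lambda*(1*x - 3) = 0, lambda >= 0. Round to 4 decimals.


Step 1: Try lambda = 0 (constraint inactive).
x_unc = 2/(2*8) = 0.125
Check: 1*0.125 = 0.125 < 3 -- violated!
Step 2: Constraint must be active: 1*x = 3
x* = 3/1 = 3.0
lambda = (2*8*3.0 - 2)/1 = 46.0
Step 3: Compute optimal value.
f(x*) = 8*3.0^2 - 2*3.0 = 66.0


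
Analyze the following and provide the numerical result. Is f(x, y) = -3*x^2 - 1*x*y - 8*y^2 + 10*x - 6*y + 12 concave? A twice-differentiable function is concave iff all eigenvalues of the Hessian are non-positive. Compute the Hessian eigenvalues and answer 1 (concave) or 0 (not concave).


The Hessian of f(x,y) = -3*x^2 - 1*x*y - 8*y^2 + 10*x - 6*y + 12 is:
H = [[-6, -1], [-1, -16]]
Trace = -6 - 16 = -22
Determinant = -6*-16 - (-1)^2 = 95
Discriminant = (-22)^2 - 4*95 = 104.0
Eigenvalues: lambda_1 = -16.099, lambda_2 = -5.901
The function is concave.

1


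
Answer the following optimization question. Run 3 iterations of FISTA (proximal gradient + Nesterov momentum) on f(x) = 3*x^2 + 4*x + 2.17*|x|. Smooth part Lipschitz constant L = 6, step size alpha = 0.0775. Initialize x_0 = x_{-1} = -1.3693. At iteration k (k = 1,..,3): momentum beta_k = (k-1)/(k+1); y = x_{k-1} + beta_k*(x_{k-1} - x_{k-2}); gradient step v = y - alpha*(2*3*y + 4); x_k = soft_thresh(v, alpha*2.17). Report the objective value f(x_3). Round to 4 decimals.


FISTA on f(x) = 3*x^2 + 4*x + 2.17*|x|
L = 6, alpha = 0.0775
Iteration 1: beta = 0.0, y = -1.3693 + 0.0*(-1.3693 + 1.3693) = -1.3693
  grad(y) = -4.2158, v = y - alpha*grad = -1.0426
  prox(v) = soft_thresh(-1.0426, 0.1682) = -0.8744
Iteration 2: beta = 0.3333, y = -0.8744 + 0.3333*(-0.8744 + 1.3693) = -0.7094
  grad(y) = -0.2566, v = y - alpha*grad = -0.6895
  prox(v) = soft_thresh(-0.6895, 0.1682) = -0.5214
Iteration 3: beta = 0.5, y = -0.5214 + 0.5*(-0.5214 + 0.8744) = -0.3449
  grad(y) = 1.9309, v = y - alpha*grad = -0.4945
  prox(v) = soft_thresh(-0.4945, 0.1682) = -0.3263
f(x_3) = 3*(-0.3263)^2 + 4*(-0.3263) + 2.17*|-0.3263| = -0.2777


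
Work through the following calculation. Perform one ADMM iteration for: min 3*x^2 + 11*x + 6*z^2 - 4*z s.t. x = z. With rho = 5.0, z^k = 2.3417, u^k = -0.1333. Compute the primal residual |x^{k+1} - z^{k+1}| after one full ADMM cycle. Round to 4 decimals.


ADMM iteration with rho = 5.0, z^k = 2.3417, u^k = -0.1333
Step 1: x-update.
Minimize 3*x^2 + 11*x + (5.0/2)*(x - 2.3417 - 0.1333)^2
FOC: (2*3 + 5.0)*x = -11 + 5.0*(2.3417 + 0.1333)
x^{k+1} = 0.125
Step 2: z-update.
Minimize 6*z^2 - 4*z + (5.0/2)*(0.125 - z - 0.1333)^2
FOC: (2*6 + 5.0)*z = 4 + 5.0*(0.125 - 0.1333)
z^{k+1} = 0.2329
Step 3: u-update.
u^{k+1} = -0.1333 + 0.125 - 0.2329 = -0.2412
Step 4: Primal residual = |0.125 - 0.2329| = 0.1079


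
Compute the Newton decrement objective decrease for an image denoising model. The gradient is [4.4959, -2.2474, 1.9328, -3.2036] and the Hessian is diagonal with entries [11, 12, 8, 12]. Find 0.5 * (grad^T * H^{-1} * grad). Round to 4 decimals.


Step 1: H is diagonal, so H^(-1) * g = [0.4087, -0.1873, 0.2416, -0.267].
Step 2: g^T H^(-1) g = sum_i g_i^2 / H_ii
  = (4.4959)^2/11 + (-2.2474)^2/12 + (1.9328)^2/8 + (-3.2036)^2/12
  = 1.8376 + 0.4209 + 0.467 + 0.8553 = 3.5807
Step 3: Objective decrease = 0.5 * g^T H^(-1) g = 1.7903


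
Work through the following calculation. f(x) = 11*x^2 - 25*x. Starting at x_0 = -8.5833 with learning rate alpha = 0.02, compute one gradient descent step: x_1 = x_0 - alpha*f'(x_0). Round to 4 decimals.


We compute the gradient at x_0 and apply the update.
f'(x) = 22*x - 25
f'(-8.5833) = 22*-8.5833 - 25 = -213.8326
x_1 = -8.5833 - 0.02*-213.8326 = -4.3066


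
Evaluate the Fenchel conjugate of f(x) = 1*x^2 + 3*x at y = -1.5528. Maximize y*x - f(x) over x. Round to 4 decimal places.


f*(y) = sup_x {y*x - a*x^2 - b*x} = sup_x {(y-b)*x - a*x^2}
FOC: (y - b) - 2a*x = 0 => x* = (y - b)/(2a)
x* = (-1.5528 - 3)/(2*1) = -2.2764
f*(-1.5528) = (y-b)^2/(4a) = (-1.5528 - 3)^2/(4*1)
= 20.728/4 = 5.182


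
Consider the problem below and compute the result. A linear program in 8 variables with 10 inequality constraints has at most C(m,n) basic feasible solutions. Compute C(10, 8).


Each vertex corresponds to some choice of n active constraints out of m, so the number of vertices is at most C(m, n) = m! / (n!(m-n)!).
m = 10, n = 8
Numerator: 10 * 9 * 8 * 7 * 6 * 5 * 4 * 3
Denominator: 8! = 40320
C(10, 8) = 45


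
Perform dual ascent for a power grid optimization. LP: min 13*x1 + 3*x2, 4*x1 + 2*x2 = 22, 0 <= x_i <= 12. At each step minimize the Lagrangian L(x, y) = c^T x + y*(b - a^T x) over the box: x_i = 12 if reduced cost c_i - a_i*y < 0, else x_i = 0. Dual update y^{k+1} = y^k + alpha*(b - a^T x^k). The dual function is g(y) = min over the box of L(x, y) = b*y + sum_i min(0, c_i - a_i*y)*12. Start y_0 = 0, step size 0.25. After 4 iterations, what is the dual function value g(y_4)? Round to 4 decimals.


Dual ascent for LP: min 13*x1 + 3*x2, 4*x1 + 2*x2 = 22, 0 <= x_i <= 12
Step 1: y^k = 0.0, reduced costs: (13.0, 3.0)
  x^k = (0.0, 0.0), subgradient = b - a^T x = 22.0
  y^{k+1} = 0.0 + 0.25*22.0 = 5.5
Step 2: y^k = 5.5, reduced costs: (-9.0, -8.0)
  x^k = (12.0, 12.0), subgradient = b - a^T x = -50.0
  y^{k+1} = 5.5 + 0.25*-50.0 = -7.0
Step 3: y^k = -7.0, reduced costs: (41.0, 17.0)
  x^k = (0.0, 0.0), subgradient = b - a^T x = 22.0
  y^{k+1} = -7.0 + 0.25*22.0 = -1.5
Step 4: y^k = -1.5, reduced costs: (19.0, 6.0)
  x^k = (0.0, 0.0), subgradient = b - a^T x = 22.0
  y^{k+1} = -1.5 + 0.25*22.0 = 4.0
Dual objective at y_4 = 4.0: reduced costs (-3.0, -5.0), box minimizer x = (12.0, 12.0)
g(y_4) = b*y + (c1 - a1*y)*x1 + (c2 - a2*y)*x2 = 22*4.0 + (-3.0)*12.0 + (-5.0)*12.0 = 88.0 - 36.0 - 60.0 = -8.0


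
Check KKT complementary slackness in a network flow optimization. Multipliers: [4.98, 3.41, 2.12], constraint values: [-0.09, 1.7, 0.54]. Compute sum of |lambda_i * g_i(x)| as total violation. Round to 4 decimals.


KKT complementary slackness check:
lambda_1 * g_1 = 4.98 * -0.09 = -0.4482
lambda_2 * g_2 = 3.41 * 1.7 = 5.797
lambda_3 * g_3 = 2.12 * 0.54 = 1.1448
Total violation = 0.4482 + 5.797 + 1.1448 = 7.39


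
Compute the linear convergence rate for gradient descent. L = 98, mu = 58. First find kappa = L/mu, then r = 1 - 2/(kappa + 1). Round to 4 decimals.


Step 1: Compute the condition number.
kappa = L/mu = 98/58 = 1.6897
Step 2: Compute the convergence rate.
r = 1 - 2/(kappa + 1) = 1 - 2*mu/(L + mu) = (L - mu)/(L + mu) = 40/156 = 0.2564


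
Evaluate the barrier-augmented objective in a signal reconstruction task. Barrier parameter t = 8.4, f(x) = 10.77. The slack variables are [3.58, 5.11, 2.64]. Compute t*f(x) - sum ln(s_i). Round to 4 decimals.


Step 1: Compute log-barrier.
ln values: [1.2754, 1.6312, 0.9708]
phi = -(1.2754 + 1.6312 + 0.9708) = -3.8773
Step 2: Compute augmented objective.
t*f(x) = 8.4*10.77 = 90.468
Total = 90.468 - 3.8773 = 86.5907


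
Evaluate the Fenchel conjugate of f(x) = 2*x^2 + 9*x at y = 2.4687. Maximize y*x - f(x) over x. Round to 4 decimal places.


f*(y) = sup_x {y*x - a*x^2 - b*x} = sup_x {(y-b)*x - a*x^2}
FOC: (y - b) - 2a*x = 0 => x* = (y - b)/(2a)
x* = (2.4687 - 9)/(2*2) = -1.6328
f*(2.4687) = (y-b)^2/(4a) = (2.4687 - 9)^2/(4*2)
= 42.6579/8 = 5.3322


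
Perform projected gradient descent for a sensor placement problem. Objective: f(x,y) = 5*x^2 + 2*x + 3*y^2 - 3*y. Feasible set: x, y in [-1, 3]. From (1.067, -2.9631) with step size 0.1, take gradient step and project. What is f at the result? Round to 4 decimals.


Step 1: Compute gradient at (1.067, -2.9631).
grad_x = 2*5*1.067 + 2 = 12.67
grad_y = 2*3*-2.9631 - 3 = -20.7786
Step 2: Gradient step.
x_raw = 1.067 - 0.1*12.67 = -0.2
y_raw = -2.9631 - 0.1*-20.7786 = -0.8852
Step 3: Project onto [-1, 3].
x_proj = clip(-0.2) = -0.2
y_proj = clip(-0.8852) = -0.8852
Step 4: Evaluate f.
f(-0.2, -0.8852) = 4.8067


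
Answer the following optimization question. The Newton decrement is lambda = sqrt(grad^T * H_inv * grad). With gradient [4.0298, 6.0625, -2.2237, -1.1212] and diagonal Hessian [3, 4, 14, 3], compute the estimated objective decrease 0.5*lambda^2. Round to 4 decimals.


Step 1: H is diagonal, so H^(-1) * g = [1.3433, 1.5156, -0.1588, -0.3737].
Step 2: g^T H^(-1) g = sum_i g_i^2 / H_ii
  = (4.0298)^2/3 + (6.0625)^2/4 + (-2.2237)^2/14 + (-1.1212)^2/3
  = 5.4131 + 9.1885 + 0.3532 + 0.419 = 15.3738
Step 3: Objective decrease = 0.5 * g^T H^(-1) g = 7.6869


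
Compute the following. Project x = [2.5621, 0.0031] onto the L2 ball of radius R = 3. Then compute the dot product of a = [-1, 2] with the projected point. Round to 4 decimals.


Step 1: Compute ||x|| (intermediates to 6 decimals).
||x|| = sqrt(2.5621^2 + 0.0031^2) = 2.562102
Step 2: Project.
Since ||x|| <= R, proj = x (no scaling needed).
proj(x) = [2.5621, 0.0031]
Step 3: Dot product.
a^T * proj(x) = -1*2.5621 + 2*0.0031 = -2.5559


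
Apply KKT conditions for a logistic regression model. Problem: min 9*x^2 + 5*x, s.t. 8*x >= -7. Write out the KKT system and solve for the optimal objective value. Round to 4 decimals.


Step 1: Try lambda = 0 (constraint inactive).
Stationarity: 2*9*x + 5 = 0
x* = -5/(2*9) = -5/18 = -0.2778 (rounded; the exact value -5/18 is used below)
Check constraint: 8*-0.2778 = -2.2224 >= -7 -- satisfied.
Step 2: Compute optimal value.
f(x*) = 9*(-5/18)^2 + 5*(-5/18) = -0.6944


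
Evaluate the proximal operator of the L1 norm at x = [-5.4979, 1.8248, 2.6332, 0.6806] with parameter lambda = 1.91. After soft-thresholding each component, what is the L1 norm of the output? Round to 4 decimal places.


Soft-thresholding with lambda = 1.91:
prox(-5.4979) = sign(-5.4979)*max(|-5.4979| - 1.91, 0) = -3.5879
prox(1.8248) = sign(1.8248)*max(|1.8248| - 1.91, 0) = 0.0
prox(2.6332) = sign(2.6332)*max(|2.6332| - 1.91, 0) = 0.7232
prox(0.6806) = sign(0.6806)*max(|0.6806| - 1.91, 0) = 0.0
prox(x) = [-3.5879, 0.0, 0.7232, 0.0]
||prox(x)||_1 = 3.5879 + 0.0 + 0.7232 + 0.0 = 4.3111


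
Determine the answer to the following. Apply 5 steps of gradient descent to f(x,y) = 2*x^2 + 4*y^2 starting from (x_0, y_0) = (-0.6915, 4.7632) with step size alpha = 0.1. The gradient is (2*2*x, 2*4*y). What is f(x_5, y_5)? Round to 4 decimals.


Gradient descent on f(x,y) = 2*x^2 + 4*y^2.
Starting point: (-0.6915, 4.7632), alpha = 0.1
Step 1: grad_x = 2*2*-0.6915 = -2.766, grad_y = 2*4*4.7632 = 38.1056
  x_1 = -0.6915 - 0.1*-2.766 = -0.4149
  y_1 = 4.7632 - 0.1*38.1056 = 0.9526
Step 2: grad_x = 2*2*-0.4149 = -1.6596, grad_y = 2*4*0.9526 = 7.6211
  x_2 = -0.4149 - 0.1*-1.6596 = -0.2489
  y_2 = 0.9526 - 0.1*7.6211 = 0.1905
Step 3: grad_x = 2*2*-0.2489 = -0.9958, grad_y = 2*4*0.1905 = 1.5242
  x_3 = -0.2489 - 0.1*-0.9958 = -0.1494
  y_3 = 0.1905 - 0.1*1.5242 = 0.0381
Step 4: grad_x = 2*2*-0.1494 = -0.5975, grad_y = 2*4*0.0381 = 0.3048
  x_4 = -0.1494 - 0.1*-0.5975 = -0.0896
  y_4 = 0.0381 - 0.1*0.3048 = 0.0076
Step 5: grad_x = 2*2*-0.0896 = -0.3585, grad_y = 2*4*0.0076 = 0.061
  x_5 = -0.0896 - 0.1*-0.3585 = -0.0538
  y_5 = 0.0076 - 0.1*0.061 = 0.0015
f(-0.0538, 0.0015) = 2*(-0.0538)^2 + 4*0.0015^2 = 0.0058


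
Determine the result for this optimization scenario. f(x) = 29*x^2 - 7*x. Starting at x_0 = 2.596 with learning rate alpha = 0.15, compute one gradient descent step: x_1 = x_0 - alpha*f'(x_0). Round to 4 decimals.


We compute the gradient at x_0 and apply the update.
f'(x) = 58*x - 7
f'(2.596) = 58*2.596 - 7 = 143.568
x_1 = 2.596 - 0.15*143.568 = -18.9392


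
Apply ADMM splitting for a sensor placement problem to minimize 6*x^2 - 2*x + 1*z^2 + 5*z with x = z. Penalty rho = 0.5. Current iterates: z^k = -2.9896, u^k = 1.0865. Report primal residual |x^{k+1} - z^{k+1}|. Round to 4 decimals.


ADMM iteration with rho = 0.5, z^k = -2.9896, u^k = 1.0865
Step 1: x-update.
Minimize 6*x^2 - 2*x + (0.5/2)*(x + 2.9896 + 1.0865)^2
FOC: (2*6 + 0.5)*x = 2 + 0.5*(-2.9896 - 1.0865)
x^{k+1} = -0.003
Step 2: z-update.
Minimize 1*z^2 + 5*z + (0.5/2)*(-0.003 - z + 1.0865)^2
FOC: (2*1 + 0.5)*z = -5 + 0.5*(-0.003 + 1.0865)
z^{k+1} = -1.7833
Step 3: u-update.
u^{k+1} = 1.0865 - 0.003 + 1.7833 = 2.8668
Step 4: Primal residual = |-0.003 + 1.7833| = 1.7803


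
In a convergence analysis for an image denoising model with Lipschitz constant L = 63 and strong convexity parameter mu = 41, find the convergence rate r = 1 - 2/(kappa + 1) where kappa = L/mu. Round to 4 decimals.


Step 1: Compute the condition number.
kappa = L/mu = 63/41 = 1.5366
Step 2: Compute the convergence rate.
r = 1 - 2/(kappa + 1) = 1 - 2*mu/(L + mu) = (L - mu)/(L + mu) = 22/104 = 0.2115


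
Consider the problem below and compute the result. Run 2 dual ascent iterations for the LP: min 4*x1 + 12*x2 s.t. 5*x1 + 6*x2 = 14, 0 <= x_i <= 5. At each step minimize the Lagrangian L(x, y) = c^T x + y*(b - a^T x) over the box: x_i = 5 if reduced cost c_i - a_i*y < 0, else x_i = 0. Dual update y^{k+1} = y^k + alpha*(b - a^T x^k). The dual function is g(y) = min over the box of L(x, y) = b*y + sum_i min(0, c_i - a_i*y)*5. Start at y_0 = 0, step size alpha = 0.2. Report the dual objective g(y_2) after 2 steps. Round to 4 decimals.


Dual ascent for LP: min 4*x1 + 12*x2, 5*x1 + 6*x2 = 14, 0 <= x_i <= 5
Step 1: y^k = 0.0, reduced costs: (4.0, 12.0)
  x^k = (0.0, 0.0), subgradient = b - a^T x = 14.0
  y^{k+1} = 0.0 + 0.2*14.0 = 2.8
Step 2: y^k = 2.8, reduced costs: (-10.0, -4.8)
  x^k = (5.0, 5.0), subgradient = b - a^T x = -41.0
  y^{k+1} = 2.8 + 0.2*-41.0 = -5.4
Dual objective at y_2 = -5.4: reduced costs (31.0, 44.4), box minimizer x = (0.0, 0.0)
g(y_2) = b*y + (c1 - a1*y)*x1 + (c2 - a2*y)*x2 = 14*(-5.4) + 31.0*0.0 + 44.4*0.0 = -75.6 + 0.0 + 0.0 = -75.6


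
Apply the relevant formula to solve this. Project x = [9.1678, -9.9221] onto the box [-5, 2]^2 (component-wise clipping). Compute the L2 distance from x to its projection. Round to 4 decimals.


Project each component onto [-5, 2].
clip(9.1678) = 2.0, clip(-9.9221) = -5.0
Projection = [2.0, -5.0]
Squared diffs: [51.3774, 24.2271]
Distance = sqrt(75.6045) = 8.6951


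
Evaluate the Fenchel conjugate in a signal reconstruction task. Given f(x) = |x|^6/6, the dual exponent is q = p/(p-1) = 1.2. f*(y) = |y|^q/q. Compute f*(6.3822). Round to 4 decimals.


The conjugate exponent q satisfies 1/p + 1/q = 1.
p = 6, so q = 6/(6 - 1) = 1.2
|y|^q = 6.3822^1.2 = 9.2462
f*(6.3822) = 9.2462 / 1.2 = 7.7052


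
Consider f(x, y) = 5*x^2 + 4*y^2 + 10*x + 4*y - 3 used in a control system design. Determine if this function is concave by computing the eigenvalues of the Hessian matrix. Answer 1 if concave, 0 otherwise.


The Hessian of f(x,y) = 5*x^2 + 4*y^2 + 10*x + 4*y - 3 is:
H = [[10, 0], [0, 8]]
Trace = 10 + 8 = 18
Determinant = 10*8 - (0)^2 = 80
Discriminant = (18)^2 - 4*80 = 4.0
Eigenvalues: lambda_1 = 8.0, lambda_2 = 10.0
The function is not concave.

0


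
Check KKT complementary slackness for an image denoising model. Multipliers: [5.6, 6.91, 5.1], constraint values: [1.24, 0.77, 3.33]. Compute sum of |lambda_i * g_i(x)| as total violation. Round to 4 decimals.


KKT complementary slackness check:
lambda_1 * g_1 = 5.6 * 1.24 = 6.944
lambda_2 * g_2 = 6.91 * 0.77 = 5.3207
lambda_3 * g_3 = 5.1 * 3.33 = 16.983
Total violation = 6.944 + 5.3207 + 16.983 = 29.2477


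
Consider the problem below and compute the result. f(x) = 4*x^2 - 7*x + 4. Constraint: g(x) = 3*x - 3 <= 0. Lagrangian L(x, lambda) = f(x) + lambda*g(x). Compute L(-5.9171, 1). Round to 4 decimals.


Step 1: Evaluate f(x).
f(-5.9171) = 4*(-5.9171)^2 - 7*(-5.9171) + 4 = 185.468
Step 2: Evaluate g(x).
g(-5.9171) = 3*-5.9171 - 3 = -20.7513
Step 3: Compute Lagrangian.
L = 185.468 + 1*-20.7513 = 164.7167


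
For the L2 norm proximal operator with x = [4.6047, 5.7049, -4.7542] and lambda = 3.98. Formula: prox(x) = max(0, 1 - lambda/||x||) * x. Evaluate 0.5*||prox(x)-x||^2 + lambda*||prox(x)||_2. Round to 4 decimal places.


Step 1: Compute ||x||.
||x|| = 8.7379
Step 2: Compute scaling factor.
scale = max(0, 1 - 3.98/8.7379) = 0.5445
Step 3: prox(x) = [2.5073, 3.1064, -2.5887]
||prox(x)|| = 4.7579
Step 4: Proximal objective.
0.5*||prox-x||^2 = 7.9202
lambda*||prox|| = 18.9364
Total = 26.8568


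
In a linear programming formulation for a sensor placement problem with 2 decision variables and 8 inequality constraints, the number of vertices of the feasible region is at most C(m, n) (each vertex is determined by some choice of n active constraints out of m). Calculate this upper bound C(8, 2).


Each vertex corresponds to some choice of n active constraints out of m, so the number of vertices is at most C(m, n) = m! / (n!(m-n)!).
m = 8, n = 2
Numerator: 8 * 7
Denominator: 2! = 2
C(8, 2) = 28


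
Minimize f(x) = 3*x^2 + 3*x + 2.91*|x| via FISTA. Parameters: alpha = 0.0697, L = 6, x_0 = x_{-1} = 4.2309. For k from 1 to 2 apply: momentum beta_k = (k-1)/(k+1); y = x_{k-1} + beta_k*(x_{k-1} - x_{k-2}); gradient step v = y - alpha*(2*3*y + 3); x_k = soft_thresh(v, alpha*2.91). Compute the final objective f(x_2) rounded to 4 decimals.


FISTA on f(x) = 3*x^2 + 3*x + 2.91*|x|
L = 6, alpha = 0.0697
Iteration 1: beta = 0.0, y = 4.2309 + 0.0*(4.2309 - 4.2309) = 4.2309
  grad(y) = 28.3854, v = y - alpha*grad = 2.2524
  prox(v) = soft_thresh(2.2524, 0.2028) = 2.0496
Iteration 2: beta = 0.3333, y = 2.0496 + 0.3333*(2.0496 - 4.2309) = 1.3225
  grad(y) = 10.9351, v = y - alpha*grad = 0.5603
  prox(v) = soft_thresh(0.5603, 0.2028) = 0.3575
f(x_2) = 3*0.3575^2 + 3*0.3575 + 2.91*|0.3575| = 2.4963


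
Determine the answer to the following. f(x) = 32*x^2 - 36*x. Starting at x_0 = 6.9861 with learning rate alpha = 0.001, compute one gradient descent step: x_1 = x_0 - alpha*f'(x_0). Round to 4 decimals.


We compute the gradient at x_0 and apply the update.
f'(x) = 64*x - 36
f'(6.9861) = 64*6.9861 - 36 = 411.1104
x_1 = 6.9861 - 0.001*411.1104 = 6.575


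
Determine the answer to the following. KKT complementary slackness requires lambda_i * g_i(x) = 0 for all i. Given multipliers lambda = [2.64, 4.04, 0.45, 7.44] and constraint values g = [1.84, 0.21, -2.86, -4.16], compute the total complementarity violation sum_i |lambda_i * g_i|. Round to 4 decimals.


KKT complementary slackness check:
lambda_1 * g_1 = 2.64 * 1.84 = 4.8576
lambda_2 * g_2 = 4.04 * 0.21 = 0.8484
lambda_3 * g_3 = 0.45 * -2.86 = -1.287
lambda_4 * g_4 = 7.44 * -4.16 = -30.9504
Total violation = 4.8576 + 0.8484 + 1.287 + 30.9504 = 37.9434


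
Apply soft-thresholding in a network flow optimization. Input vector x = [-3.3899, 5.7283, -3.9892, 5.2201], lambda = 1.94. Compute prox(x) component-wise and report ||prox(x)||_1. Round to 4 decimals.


Soft-thresholding with lambda = 1.94:
prox(-3.3899) = sign(-3.3899)*max(|-3.3899| - 1.94, 0) = -1.4499
prox(5.7283) = sign(5.7283)*max(|5.7283| - 1.94, 0) = 3.7883
prox(-3.9892) = sign(-3.9892)*max(|-3.9892| - 1.94, 0) = -2.0492
prox(5.2201) = sign(5.2201)*max(|5.2201| - 1.94, 0) = 3.2801
prox(x) = [-1.4499, 3.7883, -2.0492, 3.2801]
||prox(x)||_1 = 1.4499 + 3.7883 + 2.0492 + 3.2801 = 10.5675


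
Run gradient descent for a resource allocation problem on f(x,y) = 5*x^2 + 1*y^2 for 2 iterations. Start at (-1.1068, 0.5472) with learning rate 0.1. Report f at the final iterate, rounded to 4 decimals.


Gradient descent on f(x,y) = 5*x^2 + 1*y^2.
Starting point: (-1.1068, 0.5472), alpha = 0.1
Step 1: grad_x = 2*5*-1.1068 = -11.068, grad_y = 2*1*0.5472 = 1.0944
  x_1 = -1.1068 - 0.1*-11.068 = 0.0
  y_1 = 0.5472 - 0.1*1.0944 = 0.4378
Step 2: grad_x = 2*5*0.0 = 0.0, grad_y = 2*1*0.4378 = 0.8755
  x_2 = 0.0 - 0.1*0.0 = 0.0
  y_2 = 0.4378 - 0.1*0.8755 = 0.3502
f(0.0, 0.3502) = 5*0.0^2 + 1*0.3502^2 = 0.1226


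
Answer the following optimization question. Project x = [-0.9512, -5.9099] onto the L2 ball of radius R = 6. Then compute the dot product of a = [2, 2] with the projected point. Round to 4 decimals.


Step 1: Compute ||x|| (intermediates to 6 decimals).
||x|| = sqrt((-0.9512)^2 + (-5.9099)^2) = 5.985959
Step 2: Project.
Since ||x|| <= R, proj = x (no scaling needed).
proj(x) = [-0.9512, -5.9099]
Step 3: Dot product.
a^T * proj(x) = 2*(-0.9512) + 2*(-5.9099) = -13.7222


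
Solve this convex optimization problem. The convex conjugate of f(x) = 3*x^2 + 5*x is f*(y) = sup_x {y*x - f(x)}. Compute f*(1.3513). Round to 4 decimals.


f*(y) = sup_x {y*x - a*x^2 - b*x} = sup_x {(y-b)*x - a*x^2}
FOC: (y - b) - 2a*x = 0 => x* = (y - b)/(2a)
x* = (1.3513 - 5)/(2*3) = -0.6081
f*(1.3513) = (y-b)^2/(4a) = (1.3513 - 5)^2/(4*3)
= 13.313/12 = 1.1094


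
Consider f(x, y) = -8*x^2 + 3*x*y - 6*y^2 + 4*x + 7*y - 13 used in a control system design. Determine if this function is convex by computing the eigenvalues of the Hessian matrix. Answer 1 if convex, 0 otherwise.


The Hessian of f(x,y) = -8*x^2 + 3*x*y - 6*y^2 + 4*x + 7*y - 13 is:
H = [[-16, 3], [3, -12]]
Trace = -16 - 12 = -28
Determinant = -16*-12 - (3)^2 = 183
Discriminant = (-28)^2 - 4*183 = 52.0
Eigenvalues: lambda_1 = -17.6056, lambda_2 = -10.3944
The function is not convex.

0


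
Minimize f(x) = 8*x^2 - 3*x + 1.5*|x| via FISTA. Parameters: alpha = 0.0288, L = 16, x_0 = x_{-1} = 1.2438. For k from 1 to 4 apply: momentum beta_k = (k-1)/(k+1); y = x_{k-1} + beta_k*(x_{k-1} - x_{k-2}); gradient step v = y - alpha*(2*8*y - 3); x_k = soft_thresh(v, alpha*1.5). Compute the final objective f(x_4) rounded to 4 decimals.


FISTA on f(x) = 8*x^2 - 3*x + 1.5*|x|
L = 16, alpha = 0.0288
Iteration 1: beta = 0.0, y = 1.2438 + 0.0*(1.2438 - 1.2438) = 1.2438
  grad(y) = 16.9008, v = y - alpha*grad = 0.7571
  prox(v) = soft_thresh(0.7571, 0.0432) = 0.7139
Iteration 2: beta = 0.3333, y = 0.7139 + 0.3333*(0.7139 - 1.2438) = 0.5372
  grad(y) = 5.5953, v = y - alpha*grad = 0.3761
  prox(v) = soft_thresh(0.3761, 0.0432) = 0.3329
Iteration 3: beta = 0.5, y = 0.3329 + 0.5*(0.3329 - 0.7139) = 0.1424
  grad(y) = -0.7221, v = y - alpha*grad = 0.1632
  prox(v) = soft_thresh(0.1632, 0.0432) = 0.12
Iteration 4: beta = 0.6, y = 0.12 + 0.6*(0.12 - 0.3329) = -0.0078
  grad(y) = -3.1244, v = y - alpha*grad = 0.0822
  prox(v) = soft_thresh(0.0822, 0.0432) = 0.039
f(x_4) = 8*0.039^2 - 3*0.039 + 1.5*|0.039| = -0.0463


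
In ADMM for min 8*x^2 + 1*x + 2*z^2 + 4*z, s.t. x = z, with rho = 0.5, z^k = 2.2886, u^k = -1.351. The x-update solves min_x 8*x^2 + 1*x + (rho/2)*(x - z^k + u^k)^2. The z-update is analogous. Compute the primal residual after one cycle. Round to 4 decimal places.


ADMM iteration with rho = 0.5, z^k = 2.2886, u^k = -1.351
Step 1: x-update.
Minimize 8*x^2 + 1*x + (0.5/2)*(x - 2.2886 - 1.351)^2
FOC: (2*8 + 0.5)*x = -1 + 0.5*(2.2886 + 1.351)
x^{k+1} = 0.0497
Step 2: z-update.
Minimize 2*z^2 + 4*z + (0.5/2)*(0.0497 - z - 1.351)^2
FOC: (2*2 + 0.5)*z = -4 + 0.5*(0.0497 - 1.351)
z^{k+1} = -1.0335
Step 3: u-update.
u^{k+1} = -1.351 + 0.0497 + 1.0335 = -0.2678
Step 4: Primal residual = |0.0497 + 1.0335| = 1.0832


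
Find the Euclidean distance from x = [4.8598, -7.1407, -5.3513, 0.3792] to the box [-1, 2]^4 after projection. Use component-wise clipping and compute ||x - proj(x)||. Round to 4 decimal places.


Project each component onto [-1, 2].
clip(4.8598) = 2.0, clip(-7.1407) = -1.0, clip(-5.3513) = -1.0, clip(0.3792) = 0.3792
Projection = [2.0, -1.0, -1.0, 0.3792]
Squared diffs: [8.1785, 37.7082, 18.9338, 0.0]
Distance = sqrt(64.8205) = 8.0511


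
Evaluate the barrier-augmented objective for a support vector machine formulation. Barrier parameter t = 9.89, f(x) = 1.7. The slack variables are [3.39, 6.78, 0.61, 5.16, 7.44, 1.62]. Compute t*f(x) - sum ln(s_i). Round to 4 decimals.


Step 1: Compute log-barrier.
ln values: [1.2208, 1.914, -0.4943, 1.6409, 2.0069, 0.4824]
phi = -(1.2208 + 1.914 - 0.4943 + 1.6409 + 2.0069 + 0.4824) = -6.7707
Step 2: Compute augmented objective.
t*f(x) = 9.89*1.7 = 16.813
Total = 16.813 - 6.7707 = 10.0423


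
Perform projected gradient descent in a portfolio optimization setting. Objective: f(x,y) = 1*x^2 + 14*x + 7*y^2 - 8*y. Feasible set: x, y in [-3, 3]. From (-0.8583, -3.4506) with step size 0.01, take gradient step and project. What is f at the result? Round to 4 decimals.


Step 1: Compute gradient at (-0.8583, -3.4506).
grad_x = 2*1*-0.8583 + 14 = 12.2834
grad_y = 2*7*-3.4506 - 8 = -56.3084
Step 2: Gradient step.
x_raw = -0.8583 - 0.01*12.2834 = -0.9811
y_raw = -3.4506 - 0.01*-56.3084 = -2.8875
Step 3: Project onto [-3, 3].
x_proj = clip(-0.9811) = -0.9811
y_proj = clip(-2.8875) = -2.8875
Step 4: Evaluate f.
f(-0.9811, -2.8875) = 68.6911


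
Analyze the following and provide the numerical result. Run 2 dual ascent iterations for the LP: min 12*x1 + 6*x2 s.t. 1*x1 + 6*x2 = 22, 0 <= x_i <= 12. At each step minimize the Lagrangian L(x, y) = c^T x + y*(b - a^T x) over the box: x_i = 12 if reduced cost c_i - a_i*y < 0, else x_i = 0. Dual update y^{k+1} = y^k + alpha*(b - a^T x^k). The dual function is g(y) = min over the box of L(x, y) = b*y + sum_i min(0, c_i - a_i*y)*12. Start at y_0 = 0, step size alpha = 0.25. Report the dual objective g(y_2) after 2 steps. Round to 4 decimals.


Dual ascent for LP: min 12*x1 + 6*x2, 1*x1 + 6*x2 = 22, 0 <= x_i <= 12
Step 1: y^k = 0.0, reduced costs: (12.0, 6.0)
  x^k = (0.0, 0.0), subgradient = b - a^T x = 22.0
  y^{k+1} = 0.0 + 0.25*22.0 = 5.5
Step 2: y^k = 5.5, reduced costs: (6.5, -27.0)
  x^k = (0.0, 12.0), subgradient = b - a^T x = -50.0
  y^{k+1} = 5.5 + 0.25*-50.0 = -7.0
Dual objective at y_2 = -7.0: reduced costs (19.0, 48.0), box minimizer x = (0.0, 0.0)
g(y_2) = b*y + (c1 - a1*y)*x1 + (c2 - a2*y)*x2 = 22*(-7.0) + 19.0*0.0 + 48.0*0.0 = -154.0 + 0.0 + 0.0 = -154.0


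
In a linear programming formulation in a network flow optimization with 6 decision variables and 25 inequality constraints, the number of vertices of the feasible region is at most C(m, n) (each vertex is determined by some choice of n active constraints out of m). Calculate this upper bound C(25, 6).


Each vertex corresponds to some choice of n active constraints out of m, so the number of vertices is at most C(m, n) = m! / (n!(m-n)!).
m = 25, n = 6
Numerator: 25 * 24 * 23 * 22 * 21 * 20
Denominator: 6! = 720
C(25, 6) = 177100


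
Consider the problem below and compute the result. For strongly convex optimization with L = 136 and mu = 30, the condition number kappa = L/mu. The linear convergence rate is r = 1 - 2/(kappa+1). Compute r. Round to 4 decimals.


Step 1: Compute the condition number.
kappa = L/mu = 136/30 = 4.5333
Step 2: Compute the convergence rate.
r = 1 - 2/(kappa + 1) = 1 - 2*mu/(L + mu) = (L - mu)/(L + mu) = 106/166 = 0.6386


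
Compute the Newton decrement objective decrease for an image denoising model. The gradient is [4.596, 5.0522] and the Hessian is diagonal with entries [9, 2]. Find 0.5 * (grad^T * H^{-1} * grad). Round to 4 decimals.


Step 1: H is diagonal, so H^(-1) * g = [0.5107, 2.5261].
Step 2: g^T H^(-1) g = sum_i g_i^2 / H_ii
  = (4.596)^2/9 + (5.0522)^2/2
  = 2.347 + 12.7624 = 15.1094
Step 3: Objective decrease = 0.5 * g^T H^(-1) g = 7.5547


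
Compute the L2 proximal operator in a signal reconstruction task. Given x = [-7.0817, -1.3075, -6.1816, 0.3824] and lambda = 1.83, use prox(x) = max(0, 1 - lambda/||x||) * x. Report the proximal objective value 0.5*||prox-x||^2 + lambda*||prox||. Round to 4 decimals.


Step 1: Compute ||x||.
||x|| = 9.4983
Step 2: Compute scaling factor.
scale = max(0, 1 - 1.83/9.4983) = 0.8073
Step 3: prox(x) = [-5.7173, -1.0556, -4.9906, 0.3087]
||prox(x)|| = 7.6683
Step 4: Proximal objective.
0.5*||prox-x||^2 = 1.6745
lambda*||prox|| = 14.033
Total = 15.7075


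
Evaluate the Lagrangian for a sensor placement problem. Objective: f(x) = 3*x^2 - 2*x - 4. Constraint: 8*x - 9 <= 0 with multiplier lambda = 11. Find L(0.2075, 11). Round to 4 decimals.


Step 1: Evaluate f(x).
f(0.2075) = 3*0.2075^2 - 2*0.2075 - 4 = -4.2858
Step 2: Evaluate g(x).
g(0.2075) = 8*0.2075 - 9 = -7.34
Step 3: Compute Lagrangian.
L = -4.2858 + 11*-7.34 = -85.0258


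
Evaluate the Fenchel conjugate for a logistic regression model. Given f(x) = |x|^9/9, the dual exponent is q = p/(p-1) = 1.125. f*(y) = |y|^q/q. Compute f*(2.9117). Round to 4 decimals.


The conjugate exponent q satisfies 1/p + 1/q = 1.
p = 9, so q = 9/(9 - 1) = 1.125
|y|^q = 2.9117^1.125 = 3.3279
f*(2.9117) = 3.3279 / 1.125 = 2.9581


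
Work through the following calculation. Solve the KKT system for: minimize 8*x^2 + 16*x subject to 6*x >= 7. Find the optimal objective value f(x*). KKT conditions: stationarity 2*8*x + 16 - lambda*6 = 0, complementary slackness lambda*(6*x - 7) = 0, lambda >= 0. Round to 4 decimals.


Step 1: Try lambda = 0 (constraint inactive).
x_unc = -16/(2*8) = -1.0
Check: 6*-1.0 = -6.0 < 7 -- violated!
Step 2: Constraint must be active: 6*x = 7
x* = 7/6 = 1.1667 (rounded; the exact value 7/6 is used below)
lambda = (2*8*(7/6) + 16)/6 = 5.7778
Step 3: Compute optimal value.
f(x*) = 8*(7/6)^2 + 16*(7/6) = 29.5556


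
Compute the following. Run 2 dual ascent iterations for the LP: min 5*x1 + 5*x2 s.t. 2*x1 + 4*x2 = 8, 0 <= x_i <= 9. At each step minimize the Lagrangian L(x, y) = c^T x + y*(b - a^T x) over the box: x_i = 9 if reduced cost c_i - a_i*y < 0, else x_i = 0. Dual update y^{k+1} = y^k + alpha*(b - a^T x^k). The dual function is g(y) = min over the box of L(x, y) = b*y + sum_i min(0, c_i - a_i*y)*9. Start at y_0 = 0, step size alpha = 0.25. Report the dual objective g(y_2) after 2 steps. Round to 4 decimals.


Dual ascent for LP: min 5*x1 + 5*x2, 2*x1 + 4*x2 = 8, 0 <= x_i <= 9
Step 1: y^k = 0.0, reduced costs: (5.0, 5.0)
  x^k = (0.0, 0.0), subgradient = b - a^T x = 8.0
  y^{k+1} = 0.0 + 0.25*8.0 = 2.0
Step 2: y^k = 2.0, reduced costs: (1.0, -3.0)
  x^k = (0.0, 9.0), subgradient = b - a^T x = -28.0
  y^{k+1} = 2.0 + 0.25*-28.0 = -5.0
Dual objective at y_2 = -5.0: reduced costs (15.0, 25.0), box minimizer x = (0.0, 0.0)
g(y_2) = b*y + (c1 - a1*y)*x1 + (c2 - a2*y)*x2 = 8*(-5.0) + 15.0*0.0 + 25.0*0.0 = -40.0 + 0.0 + 0.0 = -40.0


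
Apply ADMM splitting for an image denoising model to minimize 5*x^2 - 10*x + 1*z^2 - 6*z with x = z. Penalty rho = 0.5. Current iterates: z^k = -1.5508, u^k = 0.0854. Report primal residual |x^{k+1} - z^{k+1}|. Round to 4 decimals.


ADMM iteration with rho = 0.5, z^k = -1.5508, u^k = 0.0854
Step 1: x-update.
Minimize 5*x^2 - 10*x + (0.5/2)*(x + 1.5508 + 0.0854)^2
FOC: (2*5 + 0.5)*x = 10 + 0.5*(-1.5508 - 0.0854)
x^{k+1} = 0.8745
Step 2: z-update.
Minimize 1*z^2 - 6*z + (0.5/2)*(0.8745 - z + 0.0854)^2
FOC: (2*1 + 0.5)*z = 6 + 0.5*(0.8745 + 0.0854)
z^{k+1} = 2.592
Step 3: u-update.
u^{k+1} = 0.0854 + 0.8745 - 2.592 = -1.6321
Step 4: Primal residual = |0.8745 - 2.592| = 1.7175


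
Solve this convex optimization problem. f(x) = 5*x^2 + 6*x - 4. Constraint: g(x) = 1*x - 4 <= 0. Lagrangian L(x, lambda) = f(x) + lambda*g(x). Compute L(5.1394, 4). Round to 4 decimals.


Step 1: Evaluate f(x).
f(5.1394) = 5*5.1394^2 + 6*5.1394 - 4 = 158.9036
Step 2: Evaluate g(x).
g(5.1394) = 1*5.1394 - 4 = 1.1394
Step 3: Compute Lagrangian.
L = 158.9036 + 4*1.1394 = 163.4612


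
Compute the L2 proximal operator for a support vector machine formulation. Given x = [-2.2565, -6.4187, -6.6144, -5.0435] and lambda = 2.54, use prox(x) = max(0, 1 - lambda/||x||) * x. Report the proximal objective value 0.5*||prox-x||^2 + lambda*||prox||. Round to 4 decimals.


Step 1: Compute ||x||.
||x|| = 10.7461
Step 2: Compute scaling factor.
scale = max(0, 1 - 2.54/10.7461) = 0.7636
Step 3: prox(x) = [-1.7231, -4.9015, -5.051, -3.8514]
||prox(x)|| = 8.2061
Step 4: Proximal objective.
0.5*||prox-x||^2 = 3.2258
lambda*||prox|| = 20.8435
Total = 24.0693


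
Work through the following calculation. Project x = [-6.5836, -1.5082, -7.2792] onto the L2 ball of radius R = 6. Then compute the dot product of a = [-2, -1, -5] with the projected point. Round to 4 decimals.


Step 1: Compute ||x|| (intermediates to 6 decimals).
||x|| = sqrt((-6.5836)^2 + (-1.5082)^2 + (-7.2792)^2) = 9.930016
Step 2: Project.
Since ||x|| > R, scale = R/||x|| = 6/9.930016 = 0.604229, proj(x) = scale * x
proj(x) = [-3.978002, -0.911298, -4.398304]
Step 3: Dot product.
a^T * proj(x) = -2*(-3.978002) - 1*(-0.911298) - 5*(-4.398304) = 30.8588


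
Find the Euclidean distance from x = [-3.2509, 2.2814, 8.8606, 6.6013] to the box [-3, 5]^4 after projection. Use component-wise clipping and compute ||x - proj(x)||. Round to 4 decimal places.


Project each component onto [-3, 5].
clip(-3.2509) = -3.0, clip(2.2814) = 2.2814, clip(8.8606) = 5.0, clip(6.6013) = 5.0
Projection = [-3.0, 2.2814, 5.0, 5.0]
Squared diffs: [0.063, 0.0, 14.9042, 2.5642]
Distance = sqrt(17.5314) = 4.187
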